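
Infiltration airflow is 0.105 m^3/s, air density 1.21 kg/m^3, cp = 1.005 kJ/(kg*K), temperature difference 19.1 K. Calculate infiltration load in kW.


Q = V_dot * rho * cp * dT
Q = 0.105 * 1.21 * 1.005 * 19.1
Q = 2.439 kW

2.439


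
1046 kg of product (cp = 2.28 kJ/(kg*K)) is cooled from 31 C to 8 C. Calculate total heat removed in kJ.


dT = 31 - (8) = 23 K
Q = m * cp * dT = 1046 * 2.28 * 23
Q = 54852 kJ

54852


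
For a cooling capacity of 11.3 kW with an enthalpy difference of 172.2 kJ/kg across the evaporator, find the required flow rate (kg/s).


m_dot = Q / dh
m_dot = 11.3 / 172.2
m_dot = 0.0656 kg/s

0.0656


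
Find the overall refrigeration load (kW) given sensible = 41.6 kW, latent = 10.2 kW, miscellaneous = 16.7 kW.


Q_total = Q_s + Q_l + Q_misc
Q_total = 41.6 + 10.2 + 16.7
Q_total = 68.5 kW

68.5


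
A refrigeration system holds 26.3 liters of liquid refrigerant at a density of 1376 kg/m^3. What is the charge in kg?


Charge = V * rho / 1000
Charge = 26.3 * 1376 / 1000
Charge = 36.19 kg

36.19


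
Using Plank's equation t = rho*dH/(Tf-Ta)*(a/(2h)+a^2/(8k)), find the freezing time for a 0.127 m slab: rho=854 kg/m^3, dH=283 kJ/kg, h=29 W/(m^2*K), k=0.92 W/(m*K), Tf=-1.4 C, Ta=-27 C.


dT = -1.4 - (-27) = 25.6 K
term1 = a/(2h) = 0.127/(2*29) = 0.002189655172
term2 = a^2/(8k) = 0.127^2/(8*0.92) = 0.002191440217
t = rho*dH*1000/dT * (term1 + term2)
t = 854*283*1000/25.6 * (0.002189655172 + 0.002191440217)
t = 41361 s

41361


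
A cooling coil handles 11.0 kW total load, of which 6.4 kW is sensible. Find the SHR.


SHR = Q_sensible / Q_total
SHR = 6.4 / 11.0
SHR = 0.582

0.582


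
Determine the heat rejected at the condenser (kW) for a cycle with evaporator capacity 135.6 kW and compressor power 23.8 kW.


Q_cond = Q_evap + W
Q_cond = 135.6 + 23.8
Q_cond = 159.4 kW

159.4


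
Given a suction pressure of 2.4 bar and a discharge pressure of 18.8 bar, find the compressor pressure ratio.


PR = P_high / P_low
PR = 18.8 / 2.4
PR = 7.833

7.833


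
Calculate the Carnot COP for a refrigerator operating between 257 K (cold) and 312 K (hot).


dT = 312 - 257 = 55 K
COP_carnot = T_cold / dT = 257 / 55
COP_carnot = 4.673

4.673


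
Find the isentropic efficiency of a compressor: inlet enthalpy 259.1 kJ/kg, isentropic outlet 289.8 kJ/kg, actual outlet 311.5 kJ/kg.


dh_ideal = 289.8 - 259.1 = 30.7 kJ/kg
dh_actual = 311.5 - 259.1 = 52.4 kJ/kg
eta_s = dh_ideal / dh_actual = 30.7 / 52.4
eta_s = 0.5859

0.5859


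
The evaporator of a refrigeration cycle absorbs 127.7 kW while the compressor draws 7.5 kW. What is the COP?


COP = Q_evap / W
COP = 127.7 / 7.5
COP = 17.027

17.027


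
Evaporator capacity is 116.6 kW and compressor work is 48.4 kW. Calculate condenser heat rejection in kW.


Q_cond = Q_evap + W
Q_cond = 116.6 + 48.4
Q_cond = 165.0 kW

165.0


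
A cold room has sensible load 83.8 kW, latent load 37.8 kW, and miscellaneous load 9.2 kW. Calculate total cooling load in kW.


Q_total = Q_s + Q_l + Q_misc
Q_total = 83.8 + 37.8 + 9.2
Q_total = 130.8 kW

130.8


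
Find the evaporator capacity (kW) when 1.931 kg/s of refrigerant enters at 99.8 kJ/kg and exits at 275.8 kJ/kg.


dh = 275.8 - 99.8 = 176.0 kJ/kg
Q_evap = m_dot * dh = 1.931 * 176.0
Q_evap = 339.86 kW

339.86


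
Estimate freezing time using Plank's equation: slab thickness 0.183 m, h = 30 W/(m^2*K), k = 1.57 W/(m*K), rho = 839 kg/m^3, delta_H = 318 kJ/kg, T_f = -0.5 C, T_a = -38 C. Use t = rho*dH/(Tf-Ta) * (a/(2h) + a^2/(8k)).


dT = -0.5 - (-38) = 37.5 K
term1 = a/(2h) = 0.183/(2*30) = 0.00305
term2 = a^2/(8k) = 0.183^2/(8*1.57) = 0.002666321656
t = rho*dH*1000/dT * (term1 + term2)
t = 839*318*1000/37.5 * (0.00305 + 0.002666321656)
t = 40670 s

40670


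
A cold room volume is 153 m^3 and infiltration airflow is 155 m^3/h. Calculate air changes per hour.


ACH = flow / volume
ACH = 155 / 153
ACH = 1.013

1.013


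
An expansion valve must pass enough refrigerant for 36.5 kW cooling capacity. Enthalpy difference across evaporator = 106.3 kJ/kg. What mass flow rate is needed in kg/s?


m_dot = Q / dh
m_dot = 36.5 / 106.3
m_dot = 0.3434 kg/s

0.3434


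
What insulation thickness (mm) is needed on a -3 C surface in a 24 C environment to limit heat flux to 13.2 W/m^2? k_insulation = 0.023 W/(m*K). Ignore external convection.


dT = 24 - (-3) = 27 K
thickness = k * dT / q_max * 1000
thickness = 0.023 * 27 / 13.2 * 1000
thickness = 47.0 mm

47.0


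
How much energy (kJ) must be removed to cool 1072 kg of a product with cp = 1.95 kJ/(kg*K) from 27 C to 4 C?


dT = 27 - (4) = 23 K
Q = m * cp * dT = 1072 * 1.95 * 23
Q = 48079 kJ

48079


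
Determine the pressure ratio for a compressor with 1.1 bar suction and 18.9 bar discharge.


PR = P_high / P_low
PR = 18.9 / 1.1
PR = 17.182

17.182


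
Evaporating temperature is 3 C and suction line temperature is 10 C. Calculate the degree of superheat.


Superheat = T_suction - T_evap
Superheat = 10 - (3)
Superheat = 7 K

7


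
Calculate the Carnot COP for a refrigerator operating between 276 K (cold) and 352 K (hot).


dT = 352 - 276 = 76 K
COP_carnot = T_cold / dT = 276 / 76
COP_carnot = 3.632

3.632


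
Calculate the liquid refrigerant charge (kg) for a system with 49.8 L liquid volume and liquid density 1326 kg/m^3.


Charge = V * rho / 1000
Charge = 49.8 * 1326 / 1000
Charge = 66.03 kg

66.03


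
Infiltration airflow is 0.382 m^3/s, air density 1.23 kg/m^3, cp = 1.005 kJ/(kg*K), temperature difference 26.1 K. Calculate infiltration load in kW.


Q = V_dot * rho * cp * dT
Q = 0.382 * 1.23 * 1.005 * 26.1
Q = 12.325 kW

12.325


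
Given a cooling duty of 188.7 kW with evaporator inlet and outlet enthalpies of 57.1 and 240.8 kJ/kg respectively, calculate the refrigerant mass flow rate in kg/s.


dh = 240.8 - 57.1 = 183.7 kJ/kg
m_dot = Q / dh = 188.7 / 183.7 = 1.0272 kg/s

1.0272


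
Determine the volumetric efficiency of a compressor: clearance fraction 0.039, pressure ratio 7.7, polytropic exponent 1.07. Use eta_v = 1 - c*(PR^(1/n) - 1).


PR^(1/n) = 7.7^(1/1.07) = 6.73745698
eta_v = 1 - 0.039 * (6.73745698 - 1)
eta_v = 0.7762

0.7762


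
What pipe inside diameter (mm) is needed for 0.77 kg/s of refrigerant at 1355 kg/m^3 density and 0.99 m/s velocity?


A = m_dot / (rho * v) = 0.77 / (1355 * 0.99) = 0.0005740057401 m^2
d = sqrt(4*A/pi) * 1000
d = 27.0 mm

27.0


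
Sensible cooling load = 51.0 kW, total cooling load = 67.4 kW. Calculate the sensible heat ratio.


SHR = Q_sensible / Q_total
SHR = 51.0 / 67.4
SHR = 0.757

0.757


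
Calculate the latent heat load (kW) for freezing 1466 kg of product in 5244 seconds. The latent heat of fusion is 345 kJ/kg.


Q_lat = m * h_fg / t
Q_lat = 1466 * 345 / 5244
Q_lat = 96.45 kW

96.45


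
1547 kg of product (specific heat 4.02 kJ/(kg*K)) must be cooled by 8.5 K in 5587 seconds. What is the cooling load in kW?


Q = m * cp * dT / t
Q = 1547 * 4.02 * 8.5 / 5587
Q = 9.461 kW

9.461


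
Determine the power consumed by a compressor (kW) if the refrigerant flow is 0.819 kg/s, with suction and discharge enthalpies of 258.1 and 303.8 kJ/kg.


dh = 303.8 - 258.1 = 45.7 kJ/kg
W = m_dot * dh = 0.819 * 45.7 = 37.43 kW

37.43


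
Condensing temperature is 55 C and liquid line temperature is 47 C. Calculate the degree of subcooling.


Subcooling = T_cond - T_liquid
Subcooling = 55 - 47
Subcooling = 8 K

8


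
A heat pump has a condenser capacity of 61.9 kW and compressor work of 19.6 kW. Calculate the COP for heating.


COP_hp = Q_cond / W
COP_hp = 61.9 / 19.6
COP_hp = 3.158

3.158


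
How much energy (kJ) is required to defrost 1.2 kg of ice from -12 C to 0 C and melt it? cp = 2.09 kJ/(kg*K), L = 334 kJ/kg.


Sensible heat = cp * dT = 2.09 * 12 = 25.08 kJ/kg
Total per kg = 25.08 + 334 = 359.08 kJ/kg
Q = m * total = 1.2 * 359.08
Q = 430.9 kJ

430.9


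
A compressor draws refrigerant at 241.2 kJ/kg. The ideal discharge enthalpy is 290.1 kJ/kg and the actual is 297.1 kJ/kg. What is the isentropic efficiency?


dh_ideal = 290.1 - 241.2 = 48.9 kJ/kg
dh_actual = 297.1 - 241.2 = 55.9 kJ/kg
eta_s = dh_ideal / dh_actual = 48.9 / 55.9
eta_s = 0.8748

0.8748


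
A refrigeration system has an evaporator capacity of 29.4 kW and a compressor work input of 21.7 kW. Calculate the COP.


COP = Q_evap / W
COP = 29.4 / 21.7
COP = 1.355

1.355


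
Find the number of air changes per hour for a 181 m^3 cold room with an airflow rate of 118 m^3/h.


ACH = flow / volume
ACH = 118 / 181
ACH = 0.652

0.652


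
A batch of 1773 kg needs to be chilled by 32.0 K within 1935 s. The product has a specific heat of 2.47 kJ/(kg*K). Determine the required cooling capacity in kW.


Q = m * cp * dT / t
Q = 1773 * 2.47 * 32.0 / 1935
Q = 72.423 kW

72.423


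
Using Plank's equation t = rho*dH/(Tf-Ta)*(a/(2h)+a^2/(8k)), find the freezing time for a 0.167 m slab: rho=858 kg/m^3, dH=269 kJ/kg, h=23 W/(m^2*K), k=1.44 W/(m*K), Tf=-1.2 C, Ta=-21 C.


dT = -1.2 - (-21) = 19.8 K
term1 = a/(2h) = 0.167/(2*23) = 0.003630434783
term2 = a^2/(8k) = 0.167^2/(8*1.44) = 0.002420920139
t = rho*dH*1000/dT * (term1 + term2)
t = 858*269*1000/19.8 * (0.003630434783 + 0.002420920139)
t = 70539 s

70539


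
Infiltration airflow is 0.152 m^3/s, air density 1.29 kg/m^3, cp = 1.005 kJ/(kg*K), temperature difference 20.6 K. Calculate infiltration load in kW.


Q = V_dot * rho * cp * dT
Q = 0.152 * 1.29 * 1.005 * 20.6
Q = 4.059 kW

4.059


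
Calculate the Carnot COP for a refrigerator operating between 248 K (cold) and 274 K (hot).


dT = 274 - 248 = 26 K
COP_carnot = T_cold / dT = 248 / 26
COP_carnot = 9.538

9.538


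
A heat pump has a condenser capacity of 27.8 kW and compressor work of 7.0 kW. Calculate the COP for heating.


COP_hp = Q_cond / W
COP_hp = 27.8 / 7.0
COP_hp = 3.971

3.971


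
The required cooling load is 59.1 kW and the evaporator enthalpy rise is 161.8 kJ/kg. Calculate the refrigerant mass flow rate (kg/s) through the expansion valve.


m_dot = Q / dh
m_dot = 59.1 / 161.8
m_dot = 0.3653 kg/s

0.3653


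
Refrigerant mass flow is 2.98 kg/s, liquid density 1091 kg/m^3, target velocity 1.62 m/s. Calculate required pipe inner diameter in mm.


A = m_dot / (rho * v) = 2.98 / (1091 * 1.62) = 0.001686073486 m^2
d = sqrt(4*A/pi) * 1000
d = 46.3 mm

46.3


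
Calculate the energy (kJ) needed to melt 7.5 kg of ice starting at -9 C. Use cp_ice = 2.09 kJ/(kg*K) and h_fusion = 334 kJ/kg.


Sensible heat = cp * dT = 2.09 * 9 = 18.81 kJ/kg
Total per kg = 18.81 + 334 = 352.81 kJ/kg
Q = m * total = 7.5 * 352.81
Q = 2646.1 kJ

2646.1


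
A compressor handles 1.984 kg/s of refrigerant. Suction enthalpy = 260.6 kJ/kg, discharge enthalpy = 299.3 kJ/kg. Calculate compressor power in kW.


dh = 299.3 - 260.6 = 38.7 kJ/kg
W = m_dot * dh = 1.984 * 38.7 = 76.78 kW

76.78


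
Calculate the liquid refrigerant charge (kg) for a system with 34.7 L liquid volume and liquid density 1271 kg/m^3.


Charge = V * rho / 1000
Charge = 34.7 * 1271 / 1000
Charge = 44.1 kg

44.1


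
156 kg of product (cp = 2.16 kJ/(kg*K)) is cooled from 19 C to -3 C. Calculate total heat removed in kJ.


dT = 19 - (-3) = 22 K
Q = m * cp * dT = 156 * 2.16 * 22
Q = 7413 kJ

7413


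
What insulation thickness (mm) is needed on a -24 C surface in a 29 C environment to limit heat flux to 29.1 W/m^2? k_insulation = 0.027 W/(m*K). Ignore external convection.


dT = 29 - (-24) = 53 K
thickness = k * dT / q_max * 1000
thickness = 0.027 * 53 / 29.1 * 1000
thickness = 49.2 mm

49.2


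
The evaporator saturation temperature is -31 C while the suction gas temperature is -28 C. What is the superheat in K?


Superheat = T_suction - T_evap
Superheat = -28 - (-31)
Superheat = 3 K

3


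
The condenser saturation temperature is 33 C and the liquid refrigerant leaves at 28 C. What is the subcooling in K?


Subcooling = T_cond - T_liquid
Subcooling = 33 - 28
Subcooling = 5 K

5


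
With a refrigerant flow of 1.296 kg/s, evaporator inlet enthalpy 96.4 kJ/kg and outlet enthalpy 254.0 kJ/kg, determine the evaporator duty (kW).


dh = 254.0 - 96.4 = 157.6 kJ/kg
Q_evap = m_dot * dh = 1.296 * 157.6
Q_evap = 204.25 kW

204.25


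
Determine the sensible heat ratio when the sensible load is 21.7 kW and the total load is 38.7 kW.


SHR = Q_sensible / Q_total
SHR = 21.7 / 38.7
SHR = 0.561

0.561


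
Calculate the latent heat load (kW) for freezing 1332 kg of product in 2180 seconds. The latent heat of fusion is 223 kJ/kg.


Q_lat = m * h_fg / t
Q_lat = 1332 * 223 / 2180
Q_lat = 136.26 kW

136.26


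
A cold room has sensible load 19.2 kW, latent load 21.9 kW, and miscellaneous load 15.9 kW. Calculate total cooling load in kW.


Q_total = Q_s + Q_l + Q_misc
Q_total = 19.2 + 21.9 + 15.9
Q_total = 57.0 kW

57.0


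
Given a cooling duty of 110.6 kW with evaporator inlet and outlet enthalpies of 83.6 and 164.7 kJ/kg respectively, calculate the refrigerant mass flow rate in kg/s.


dh = 164.7 - 83.6 = 81.1 kJ/kg
m_dot = Q / dh = 110.6 / 81.1 = 1.3637 kg/s

1.3637


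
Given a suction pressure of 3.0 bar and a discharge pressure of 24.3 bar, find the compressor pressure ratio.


PR = P_high / P_low
PR = 24.3 / 3.0
PR = 8.1

8.1


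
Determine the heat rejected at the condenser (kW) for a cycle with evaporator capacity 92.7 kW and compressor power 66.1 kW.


Q_cond = Q_evap + W
Q_cond = 92.7 + 66.1
Q_cond = 158.8 kW

158.8


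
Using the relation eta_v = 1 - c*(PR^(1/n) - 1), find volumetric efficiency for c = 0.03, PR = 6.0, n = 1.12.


PR^(1/n) = 6.0^(1/1.12) = 4.95196883
eta_v = 1 - 0.03 * (4.95196883 - 1)
eta_v = 0.8814

0.8814


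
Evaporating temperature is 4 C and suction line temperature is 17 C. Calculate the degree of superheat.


Superheat = T_suction - T_evap
Superheat = 17 - (4)
Superheat = 13 K

13


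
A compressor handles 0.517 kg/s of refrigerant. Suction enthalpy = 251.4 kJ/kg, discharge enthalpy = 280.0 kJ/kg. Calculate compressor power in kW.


dh = 280.0 - 251.4 = 28.6 kJ/kg
W = m_dot * dh = 0.517 * 28.6 = 14.79 kW

14.79


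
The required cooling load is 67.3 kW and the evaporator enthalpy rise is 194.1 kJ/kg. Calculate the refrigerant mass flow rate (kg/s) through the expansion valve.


m_dot = Q / dh
m_dot = 67.3 / 194.1
m_dot = 0.3467 kg/s

0.3467


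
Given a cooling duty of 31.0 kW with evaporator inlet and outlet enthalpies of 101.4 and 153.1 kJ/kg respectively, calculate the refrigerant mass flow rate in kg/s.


dh = 153.1 - 101.4 = 51.7 kJ/kg
m_dot = Q / dh = 31.0 / 51.7 = 0.5996 kg/s

0.5996


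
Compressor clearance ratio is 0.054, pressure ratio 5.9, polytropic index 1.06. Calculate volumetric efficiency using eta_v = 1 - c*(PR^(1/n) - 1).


PR^(1/n) = 5.9^(1/1.06) = 5.33603757
eta_v = 1 - 0.054 * (5.33603757 - 1)
eta_v = 0.7659

0.7659


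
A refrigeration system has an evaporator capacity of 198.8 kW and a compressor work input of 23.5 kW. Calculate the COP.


COP = Q_evap / W
COP = 198.8 / 23.5
COP = 8.46

8.46


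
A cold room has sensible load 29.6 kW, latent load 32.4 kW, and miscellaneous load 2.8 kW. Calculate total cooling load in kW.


Q_total = Q_s + Q_l + Q_misc
Q_total = 29.6 + 32.4 + 2.8
Q_total = 64.8 kW

64.8


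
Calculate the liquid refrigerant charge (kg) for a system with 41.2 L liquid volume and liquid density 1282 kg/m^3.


Charge = V * rho / 1000
Charge = 41.2 * 1282 / 1000
Charge = 52.82 kg

52.82


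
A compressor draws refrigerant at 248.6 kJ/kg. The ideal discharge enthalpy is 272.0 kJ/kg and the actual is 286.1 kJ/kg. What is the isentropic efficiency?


dh_ideal = 272.0 - 248.6 = 23.4 kJ/kg
dh_actual = 286.1 - 248.6 = 37.5 kJ/kg
eta_s = dh_ideal / dh_actual = 23.4 / 37.5
eta_s = 0.624

0.624


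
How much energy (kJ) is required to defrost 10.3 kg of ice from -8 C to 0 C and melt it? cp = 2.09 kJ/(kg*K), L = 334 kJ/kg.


Sensible heat = cp * dT = 2.09 * 8 = 16.72 kJ/kg
Total per kg = 16.72 + 334 = 350.72 kJ/kg
Q = m * total = 10.3 * 350.72
Q = 3612.4 kJ

3612.4


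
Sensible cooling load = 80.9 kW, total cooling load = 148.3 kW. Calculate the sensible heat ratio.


SHR = Q_sensible / Q_total
SHR = 80.9 / 148.3
SHR = 0.546

0.546


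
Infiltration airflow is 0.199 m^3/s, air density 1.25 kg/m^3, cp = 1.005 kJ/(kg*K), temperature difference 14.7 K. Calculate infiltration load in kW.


Q = V_dot * rho * cp * dT
Q = 0.199 * 1.25 * 1.005 * 14.7
Q = 3.675 kW

3.675


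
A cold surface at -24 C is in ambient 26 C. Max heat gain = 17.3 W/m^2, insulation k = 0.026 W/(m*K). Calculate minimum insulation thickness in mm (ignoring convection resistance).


dT = 26 - (-24) = 50 K
thickness = k * dT / q_max * 1000
thickness = 0.026 * 50 / 17.3 * 1000
thickness = 75.1 mm

75.1


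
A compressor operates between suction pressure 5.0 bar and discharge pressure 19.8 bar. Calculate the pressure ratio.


PR = P_high / P_low
PR = 19.8 / 5.0
PR = 3.96

3.96


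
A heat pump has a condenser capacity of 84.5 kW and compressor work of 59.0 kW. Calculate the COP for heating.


COP_hp = Q_cond / W
COP_hp = 84.5 / 59.0
COP_hp = 1.432

1.432


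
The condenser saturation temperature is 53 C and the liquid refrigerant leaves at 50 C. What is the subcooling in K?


Subcooling = T_cond - T_liquid
Subcooling = 53 - 50
Subcooling = 3 K

3


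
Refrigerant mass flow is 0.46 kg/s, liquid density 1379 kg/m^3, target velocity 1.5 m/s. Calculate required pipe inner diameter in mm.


A = m_dot / (rho * v) = 0.46 / (1379 * 1.5) = 0.0002223833696 m^2
d = sqrt(4*A/pi) * 1000
d = 16.8 mm

16.8


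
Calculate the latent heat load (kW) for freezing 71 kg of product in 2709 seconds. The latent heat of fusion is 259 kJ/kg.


Q_lat = m * h_fg / t
Q_lat = 71 * 259 / 2709
Q_lat = 6.79 kW

6.79


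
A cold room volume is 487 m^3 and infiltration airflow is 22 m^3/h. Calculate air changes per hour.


ACH = flow / volume
ACH = 22 / 487
ACH = 0.045

0.045


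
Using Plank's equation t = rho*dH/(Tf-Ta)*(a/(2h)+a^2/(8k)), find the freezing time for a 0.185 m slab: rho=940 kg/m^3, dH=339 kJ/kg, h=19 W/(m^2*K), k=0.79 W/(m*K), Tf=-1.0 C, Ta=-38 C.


dT = -1.0 - (-38) = 37.0 K
term1 = a/(2h) = 0.185/(2*19) = 0.004868421053
term2 = a^2/(8k) = 0.185^2/(8*0.79) = 0.005415348101
t = rho*dH*1000/dT * (term1 + term2)
t = 940*339*1000/37.0 * (0.004868421053 + 0.005415348101)
t = 88568 s

88568


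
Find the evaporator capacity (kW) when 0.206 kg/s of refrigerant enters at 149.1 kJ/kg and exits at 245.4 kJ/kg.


dh = 245.4 - 149.1 = 96.3 kJ/kg
Q_evap = m_dot * dh = 0.206 * 96.3
Q_evap = 19.84 kW

19.84


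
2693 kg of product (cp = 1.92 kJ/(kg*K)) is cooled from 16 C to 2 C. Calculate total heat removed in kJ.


dT = 16 - (2) = 14 K
Q = m * cp * dT = 2693 * 1.92 * 14
Q = 72388 kJ

72388


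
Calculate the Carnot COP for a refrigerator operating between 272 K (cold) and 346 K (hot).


dT = 346 - 272 = 74 K
COP_carnot = T_cold / dT = 272 / 74
COP_carnot = 3.676

3.676


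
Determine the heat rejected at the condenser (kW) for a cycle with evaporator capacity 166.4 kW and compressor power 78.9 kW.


Q_cond = Q_evap + W
Q_cond = 166.4 + 78.9
Q_cond = 245.3 kW

245.3


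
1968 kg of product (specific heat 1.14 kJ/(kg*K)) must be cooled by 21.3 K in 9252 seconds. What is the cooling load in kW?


Q = m * cp * dT / t
Q = 1968 * 1.14 * 21.3 / 9252
Q = 5.165 kW

5.165


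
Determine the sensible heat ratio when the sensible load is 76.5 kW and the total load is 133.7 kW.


SHR = Q_sensible / Q_total
SHR = 76.5 / 133.7
SHR = 0.572

0.572


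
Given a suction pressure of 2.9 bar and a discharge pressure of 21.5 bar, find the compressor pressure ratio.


PR = P_high / P_low
PR = 21.5 / 2.9
PR = 7.414

7.414


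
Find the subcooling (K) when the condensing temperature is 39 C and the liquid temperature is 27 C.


Subcooling = T_cond - T_liquid
Subcooling = 39 - 27
Subcooling = 12 K

12


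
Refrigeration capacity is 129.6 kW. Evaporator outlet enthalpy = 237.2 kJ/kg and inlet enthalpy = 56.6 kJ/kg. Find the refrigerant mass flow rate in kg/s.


dh = 237.2 - 56.6 = 180.6 kJ/kg
m_dot = Q / dh = 129.6 / 180.6 = 0.7176 kg/s

0.7176


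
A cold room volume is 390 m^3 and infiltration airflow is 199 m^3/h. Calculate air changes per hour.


ACH = flow / volume
ACH = 199 / 390
ACH = 0.51

0.51


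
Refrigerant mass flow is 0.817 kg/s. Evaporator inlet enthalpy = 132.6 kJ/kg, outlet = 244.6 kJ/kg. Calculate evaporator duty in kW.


dh = 244.6 - 132.6 = 112.0 kJ/kg
Q_evap = m_dot * dh = 0.817 * 112.0
Q_evap = 91.5 kW

91.5


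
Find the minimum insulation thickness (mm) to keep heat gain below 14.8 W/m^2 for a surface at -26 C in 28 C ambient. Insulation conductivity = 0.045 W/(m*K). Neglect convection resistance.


dT = 28 - (-26) = 54 K
thickness = k * dT / q_max * 1000
thickness = 0.045 * 54 / 14.8 * 1000
thickness = 164.2 mm

164.2


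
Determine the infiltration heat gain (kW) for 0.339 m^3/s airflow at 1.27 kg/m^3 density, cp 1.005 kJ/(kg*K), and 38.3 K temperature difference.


Q = V_dot * rho * cp * dT
Q = 0.339 * 1.27 * 1.005 * 38.3
Q = 16.572 kW

16.572


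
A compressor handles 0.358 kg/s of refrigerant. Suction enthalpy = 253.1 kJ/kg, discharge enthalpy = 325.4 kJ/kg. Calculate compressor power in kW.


dh = 325.4 - 253.1 = 72.3 kJ/kg
W = m_dot * dh = 0.358 * 72.3 = 25.88 kW

25.88


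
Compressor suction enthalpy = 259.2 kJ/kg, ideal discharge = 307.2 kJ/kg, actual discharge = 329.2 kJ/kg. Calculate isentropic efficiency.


dh_ideal = 307.2 - 259.2 = 48.0 kJ/kg
dh_actual = 329.2 - 259.2 = 70.0 kJ/kg
eta_s = dh_ideal / dh_actual = 48.0 / 70.0
eta_s = 0.6857

0.6857


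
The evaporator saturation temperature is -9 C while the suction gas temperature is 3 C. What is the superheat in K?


Superheat = T_suction - T_evap
Superheat = 3 - (-9)
Superheat = 12 K

12


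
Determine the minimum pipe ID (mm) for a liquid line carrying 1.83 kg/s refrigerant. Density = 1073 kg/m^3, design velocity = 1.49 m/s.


A = m_dot / (rho * v) = 1.83 / (1073 * 1.49) = 0.001144629934 m^2
d = sqrt(4*A/pi) * 1000
d = 38.2 mm

38.2


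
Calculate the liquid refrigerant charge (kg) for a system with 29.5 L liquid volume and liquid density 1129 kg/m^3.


Charge = V * rho / 1000
Charge = 29.5 * 1129 / 1000
Charge = 33.31 kg

33.31


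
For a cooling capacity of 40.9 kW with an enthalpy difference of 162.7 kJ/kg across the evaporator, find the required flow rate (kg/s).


m_dot = Q / dh
m_dot = 40.9 / 162.7
m_dot = 0.2514 kg/s

0.2514


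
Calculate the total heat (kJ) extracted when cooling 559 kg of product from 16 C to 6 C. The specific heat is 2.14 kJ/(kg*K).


dT = 16 - (6) = 10 K
Q = m * cp * dT = 559 * 2.14 * 10
Q = 11963 kJ

11963


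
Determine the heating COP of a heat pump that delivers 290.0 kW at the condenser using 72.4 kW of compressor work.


COP_hp = Q_cond / W
COP_hp = 290.0 / 72.4
COP_hp = 4.006

4.006


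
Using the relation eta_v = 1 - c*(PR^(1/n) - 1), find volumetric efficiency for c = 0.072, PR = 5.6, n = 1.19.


PR^(1/n) = 5.6^(1/1.19) = 4.25333348
eta_v = 1 - 0.072 * (4.25333348 - 1)
eta_v = 0.7658

0.7658


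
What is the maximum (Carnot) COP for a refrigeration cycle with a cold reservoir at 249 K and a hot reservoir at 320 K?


dT = 320 - 249 = 71 K
COP_carnot = T_cold / dT = 249 / 71
COP_carnot = 3.507

3.507


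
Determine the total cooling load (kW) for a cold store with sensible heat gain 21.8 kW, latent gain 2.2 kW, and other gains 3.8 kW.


Q_total = Q_s + Q_l + Q_misc
Q_total = 21.8 + 2.2 + 3.8
Q_total = 27.8 kW

27.8


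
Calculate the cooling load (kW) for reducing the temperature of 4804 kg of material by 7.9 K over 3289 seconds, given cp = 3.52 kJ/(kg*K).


Q = m * cp * dT / t
Q = 4804 * 3.52 * 7.9 / 3289
Q = 40.617 kW

40.617


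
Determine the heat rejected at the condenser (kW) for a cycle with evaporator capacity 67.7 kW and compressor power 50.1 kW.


Q_cond = Q_evap + W
Q_cond = 67.7 + 50.1
Q_cond = 117.8 kW

117.8


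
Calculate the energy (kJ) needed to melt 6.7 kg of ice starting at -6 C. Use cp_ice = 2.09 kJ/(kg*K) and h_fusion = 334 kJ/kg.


Sensible heat = cp * dT = 2.09 * 6 = 12.54 kJ/kg
Total per kg = 12.54 + 334 = 346.54 kJ/kg
Q = m * total = 6.7 * 346.54
Q = 2321.8 kJ

2321.8


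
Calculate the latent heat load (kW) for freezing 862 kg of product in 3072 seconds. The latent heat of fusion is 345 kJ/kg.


Q_lat = m * h_fg / t
Q_lat = 862 * 345 / 3072
Q_lat = 96.81 kW

96.81


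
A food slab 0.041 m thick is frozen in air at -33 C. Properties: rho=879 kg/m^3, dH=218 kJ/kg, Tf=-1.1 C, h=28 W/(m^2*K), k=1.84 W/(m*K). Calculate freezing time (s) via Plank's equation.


dT = -1.1 - (-33) = 31.9 K
term1 = a/(2h) = 0.041/(2*28) = 0.0007321428571
term2 = a^2/(8k) = 0.041^2/(8*1.84) = 0.0001141983696
t = rho*dH*1000/dT * (term1 + term2)
t = 879*218*1000/31.9 * (0.0007321428571 + 0.0001141983696)
t = 5084 s

5084


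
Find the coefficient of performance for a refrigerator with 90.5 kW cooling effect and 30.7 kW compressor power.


COP = Q_evap / W
COP = 90.5 / 30.7
COP = 2.948

2.948


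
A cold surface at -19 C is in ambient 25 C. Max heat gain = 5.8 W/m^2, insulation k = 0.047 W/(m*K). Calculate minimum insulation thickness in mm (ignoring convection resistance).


dT = 25 - (-19) = 44 K
thickness = k * dT / q_max * 1000
thickness = 0.047 * 44 / 5.8 * 1000
thickness = 356.6 mm

356.6


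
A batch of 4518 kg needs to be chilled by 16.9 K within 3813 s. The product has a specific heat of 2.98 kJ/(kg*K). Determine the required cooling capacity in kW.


Q = m * cp * dT / t
Q = 4518 * 2.98 * 16.9 / 3813
Q = 59.674 kW

59.674


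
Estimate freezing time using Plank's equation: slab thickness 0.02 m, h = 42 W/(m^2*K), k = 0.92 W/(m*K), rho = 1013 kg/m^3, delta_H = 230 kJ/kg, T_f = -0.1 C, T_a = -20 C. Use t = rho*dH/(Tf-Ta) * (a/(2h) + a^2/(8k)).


dT = -0.1 - (-20) = 19.9 K
term1 = a/(2h) = 0.02/(2*42) = 0.0002380952381
term2 = a^2/(8k) = 0.02^2/(8*0.92) = 0.00005434782609
t = rho*dH*1000/dT * (term1 + term2)
t = 1013*230*1000/19.9 * (0.0002380952381 + 0.00005434782609)
t = 3424 s

3424


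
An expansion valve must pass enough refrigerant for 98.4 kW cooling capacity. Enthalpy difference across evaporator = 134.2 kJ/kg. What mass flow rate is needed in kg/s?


m_dot = Q / dh
m_dot = 98.4 / 134.2
m_dot = 0.7332 kg/s

0.7332


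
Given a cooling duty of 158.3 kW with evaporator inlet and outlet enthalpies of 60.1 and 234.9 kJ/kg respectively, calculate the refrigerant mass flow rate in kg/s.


dh = 234.9 - 60.1 = 174.8 kJ/kg
m_dot = Q / dh = 158.3 / 174.8 = 0.9056 kg/s

0.9056


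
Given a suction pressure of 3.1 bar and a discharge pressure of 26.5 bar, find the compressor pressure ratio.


PR = P_high / P_low
PR = 26.5 / 3.1
PR = 8.548

8.548


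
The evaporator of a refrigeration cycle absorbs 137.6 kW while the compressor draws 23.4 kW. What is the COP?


COP = Q_evap / W
COP = 137.6 / 23.4
COP = 5.88

5.88


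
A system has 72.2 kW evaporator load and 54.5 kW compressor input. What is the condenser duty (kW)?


Q_cond = Q_evap + W
Q_cond = 72.2 + 54.5
Q_cond = 126.7 kW

126.7


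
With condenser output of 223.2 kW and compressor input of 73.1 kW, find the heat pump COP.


COP_hp = Q_cond / W
COP_hp = 223.2 / 73.1
COP_hp = 3.053

3.053


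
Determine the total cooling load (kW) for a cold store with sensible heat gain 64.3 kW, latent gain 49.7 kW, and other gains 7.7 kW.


Q_total = Q_s + Q_l + Q_misc
Q_total = 64.3 + 49.7 + 7.7
Q_total = 121.7 kW

121.7


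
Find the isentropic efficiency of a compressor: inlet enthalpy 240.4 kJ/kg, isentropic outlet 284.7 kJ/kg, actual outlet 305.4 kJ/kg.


dh_ideal = 284.7 - 240.4 = 44.3 kJ/kg
dh_actual = 305.4 - 240.4 = 65.0 kJ/kg
eta_s = dh_ideal / dh_actual = 44.3 / 65.0
eta_s = 0.6815

0.6815


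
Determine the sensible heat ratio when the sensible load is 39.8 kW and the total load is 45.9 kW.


SHR = Q_sensible / Q_total
SHR = 39.8 / 45.9
SHR = 0.867

0.867


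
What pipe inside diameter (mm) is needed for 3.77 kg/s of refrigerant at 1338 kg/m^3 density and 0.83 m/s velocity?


A = m_dot / (rho * v) = 3.77 / (1338 * 0.83) = 0.003394744899 m^2
d = sqrt(4*A/pi) * 1000
d = 65.7 mm

65.7


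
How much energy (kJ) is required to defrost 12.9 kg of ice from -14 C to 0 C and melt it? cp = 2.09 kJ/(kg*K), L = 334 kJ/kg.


Sensible heat = cp * dT = 2.09 * 14 = 29.26 kJ/kg
Total per kg = 29.26 + 334 = 363.26 kJ/kg
Q = m * total = 12.9 * 363.26
Q = 4686.1 kJ

4686.1


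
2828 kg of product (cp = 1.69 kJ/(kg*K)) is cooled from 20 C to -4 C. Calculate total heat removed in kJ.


dT = 20 - (-4) = 24 K
Q = m * cp * dT = 2828 * 1.69 * 24
Q = 114704 kJ

114704


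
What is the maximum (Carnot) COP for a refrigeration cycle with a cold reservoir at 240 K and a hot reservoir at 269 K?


dT = 269 - 240 = 29 K
COP_carnot = T_cold / dT = 240 / 29
COP_carnot = 8.276

8.276


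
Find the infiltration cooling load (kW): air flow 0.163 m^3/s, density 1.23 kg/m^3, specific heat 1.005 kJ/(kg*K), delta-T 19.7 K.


Q = V_dot * rho * cp * dT
Q = 0.163 * 1.23 * 1.005 * 19.7
Q = 3.969 kW

3.969


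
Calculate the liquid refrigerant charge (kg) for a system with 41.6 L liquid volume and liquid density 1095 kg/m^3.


Charge = V * rho / 1000
Charge = 41.6 * 1095 / 1000
Charge = 45.55 kg

45.55


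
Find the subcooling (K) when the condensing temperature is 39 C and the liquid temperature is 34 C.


Subcooling = T_cond - T_liquid
Subcooling = 39 - 34
Subcooling = 5 K

5


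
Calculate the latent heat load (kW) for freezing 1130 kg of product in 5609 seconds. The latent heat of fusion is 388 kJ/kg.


Q_lat = m * h_fg / t
Q_lat = 1130 * 388 / 5609
Q_lat = 78.17 kW

78.17


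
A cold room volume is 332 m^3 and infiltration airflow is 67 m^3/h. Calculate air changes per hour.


ACH = flow / volume
ACH = 67 / 332
ACH = 0.202

0.202


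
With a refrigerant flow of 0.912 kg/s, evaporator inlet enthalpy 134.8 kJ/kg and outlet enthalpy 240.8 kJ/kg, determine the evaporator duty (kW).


dh = 240.8 - 134.8 = 106.0 kJ/kg
Q_evap = m_dot * dh = 0.912 * 106.0
Q_evap = 96.67 kW

96.67


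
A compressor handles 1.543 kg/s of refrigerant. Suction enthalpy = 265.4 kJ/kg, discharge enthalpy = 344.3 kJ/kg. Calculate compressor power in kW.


dh = 344.3 - 265.4 = 78.9 kJ/kg
W = m_dot * dh = 1.543 * 78.9 = 121.74 kW

121.74


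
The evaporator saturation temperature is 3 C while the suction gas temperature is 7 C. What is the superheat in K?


Superheat = T_suction - T_evap
Superheat = 7 - (3)
Superheat = 4 K

4


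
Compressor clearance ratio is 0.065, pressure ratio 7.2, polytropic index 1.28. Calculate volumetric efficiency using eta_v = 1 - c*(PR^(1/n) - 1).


PR^(1/n) = 7.2^(1/1.28) = 4.67510116
eta_v = 1 - 0.065 * (4.67510116 - 1)
eta_v = 0.7611

0.7611


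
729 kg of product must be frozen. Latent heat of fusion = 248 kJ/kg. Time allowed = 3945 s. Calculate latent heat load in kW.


Q_lat = m * h_fg / t
Q_lat = 729 * 248 / 3945
Q_lat = 45.83 kW

45.83


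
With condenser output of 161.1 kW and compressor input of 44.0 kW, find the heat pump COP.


COP_hp = Q_cond / W
COP_hp = 161.1 / 44.0
COP_hp = 3.661

3.661


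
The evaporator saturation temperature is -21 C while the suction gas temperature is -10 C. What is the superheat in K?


Superheat = T_suction - T_evap
Superheat = -10 - (-21)
Superheat = 11 K

11


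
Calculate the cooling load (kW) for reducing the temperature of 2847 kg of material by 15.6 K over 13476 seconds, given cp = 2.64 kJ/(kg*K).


Q = m * cp * dT / t
Q = 2847 * 2.64 * 15.6 / 13476
Q = 8.701 kW

8.701


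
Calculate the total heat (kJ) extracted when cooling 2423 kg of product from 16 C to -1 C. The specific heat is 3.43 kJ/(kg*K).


dT = 16 - (-1) = 17 K
Q = m * cp * dT = 2423 * 3.43 * 17
Q = 141285 kJ

141285


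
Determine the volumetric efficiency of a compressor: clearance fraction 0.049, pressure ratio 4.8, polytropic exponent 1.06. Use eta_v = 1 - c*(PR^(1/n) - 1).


PR^(1/n) = 4.8^(1/1.06) = 4.39218286
eta_v = 1 - 0.049 * (4.39218286 - 1)
eta_v = 0.8338

0.8338


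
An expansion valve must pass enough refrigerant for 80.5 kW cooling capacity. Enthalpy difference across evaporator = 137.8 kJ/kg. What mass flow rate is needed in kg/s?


m_dot = Q / dh
m_dot = 80.5 / 137.8
m_dot = 0.5842 kg/s

0.5842


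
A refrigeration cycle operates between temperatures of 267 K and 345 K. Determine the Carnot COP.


dT = 345 - 267 = 78 K
COP_carnot = T_cold / dT = 267 / 78
COP_carnot = 3.423

3.423


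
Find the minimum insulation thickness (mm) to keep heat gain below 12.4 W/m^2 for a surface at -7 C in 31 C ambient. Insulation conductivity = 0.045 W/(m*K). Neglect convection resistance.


dT = 31 - (-7) = 38 K
thickness = k * dT / q_max * 1000
thickness = 0.045 * 38 / 12.4 * 1000
thickness = 137.9 mm

137.9


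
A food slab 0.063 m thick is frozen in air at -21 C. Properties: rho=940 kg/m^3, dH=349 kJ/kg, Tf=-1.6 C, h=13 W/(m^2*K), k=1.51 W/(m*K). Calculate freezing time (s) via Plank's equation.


dT = -1.6 - (-21) = 19.4 K
term1 = a/(2h) = 0.063/(2*13) = 0.002423076923
term2 = a^2/(8k) = 0.063^2/(8*1.51) = 0.0003285596026
t = rho*dH*1000/dT * (term1 + term2)
t = 940*349*1000/19.4 * (0.002423076923 + 0.0003285596026)
t = 46531 s

46531


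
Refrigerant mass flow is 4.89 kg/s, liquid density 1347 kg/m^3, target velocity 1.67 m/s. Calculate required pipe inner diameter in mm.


A = m_dot / (rho * v) = 4.89 / (1347 * 1.67) = 0.002173826067 m^2
d = sqrt(4*A/pi) * 1000
d = 52.6 mm

52.6


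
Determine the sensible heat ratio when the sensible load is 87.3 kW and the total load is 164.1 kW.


SHR = Q_sensible / Q_total
SHR = 87.3 / 164.1
SHR = 0.532

0.532


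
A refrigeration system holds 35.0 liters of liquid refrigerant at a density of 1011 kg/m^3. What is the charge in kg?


Charge = V * rho / 1000
Charge = 35.0 * 1011 / 1000
Charge = 35.39 kg

35.39


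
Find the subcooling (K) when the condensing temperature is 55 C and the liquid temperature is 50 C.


Subcooling = T_cond - T_liquid
Subcooling = 55 - 50
Subcooling = 5 K

5


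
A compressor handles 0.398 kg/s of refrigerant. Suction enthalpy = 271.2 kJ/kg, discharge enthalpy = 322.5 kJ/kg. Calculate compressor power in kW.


dh = 322.5 - 271.2 = 51.3 kJ/kg
W = m_dot * dh = 0.398 * 51.3 = 20.42 kW

20.42


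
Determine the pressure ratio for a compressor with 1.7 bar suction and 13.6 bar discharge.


PR = P_high / P_low
PR = 13.6 / 1.7
PR = 8.0

8.0


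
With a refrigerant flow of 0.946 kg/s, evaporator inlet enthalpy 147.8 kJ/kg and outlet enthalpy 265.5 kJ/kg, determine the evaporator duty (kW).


dh = 265.5 - 147.8 = 117.7 kJ/kg
Q_evap = m_dot * dh = 0.946 * 117.7
Q_evap = 111.34 kW

111.34


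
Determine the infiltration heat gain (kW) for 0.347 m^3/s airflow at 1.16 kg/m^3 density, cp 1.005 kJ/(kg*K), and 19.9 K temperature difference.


Q = V_dot * rho * cp * dT
Q = 0.347 * 1.16 * 1.005 * 19.9
Q = 8.05 kW

8.05


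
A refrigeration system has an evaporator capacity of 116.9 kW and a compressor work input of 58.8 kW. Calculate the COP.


COP = Q_evap / W
COP = 116.9 / 58.8
COP = 1.988

1.988


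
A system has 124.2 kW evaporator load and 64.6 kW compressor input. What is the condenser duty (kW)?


Q_cond = Q_evap + W
Q_cond = 124.2 + 64.6
Q_cond = 188.8 kW

188.8


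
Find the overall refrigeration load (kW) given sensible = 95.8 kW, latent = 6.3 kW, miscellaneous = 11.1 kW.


Q_total = Q_s + Q_l + Q_misc
Q_total = 95.8 + 6.3 + 11.1
Q_total = 113.2 kW

113.2


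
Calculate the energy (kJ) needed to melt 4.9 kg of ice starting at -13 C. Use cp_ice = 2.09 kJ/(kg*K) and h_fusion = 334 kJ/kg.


Sensible heat = cp * dT = 2.09 * 13 = 27.17 kJ/kg
Total per kg = 27.17 + 334 = 361.17 kJ/kg
Q = m * total = 4.9 * 361.17
Q = 1769.7 kJ

1769.7


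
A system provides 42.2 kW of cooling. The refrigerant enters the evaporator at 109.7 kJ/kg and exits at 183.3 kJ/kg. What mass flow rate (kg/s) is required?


dh = 183.3 - 109.7 = 73.6 kJ/kg
m_dot = Q / dh = 42.2 / 73.6 = 0.5734 kg/s

0.5734


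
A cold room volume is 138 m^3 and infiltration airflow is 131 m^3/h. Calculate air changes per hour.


ACH = flow / volume
ACH = 131 / 138
ACH = 0.949

0.949


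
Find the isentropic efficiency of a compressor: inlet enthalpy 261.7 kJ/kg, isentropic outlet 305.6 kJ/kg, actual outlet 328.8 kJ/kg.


dh_ideal = 305.6 - 261.7 = 43.9 kJ/kg
dh_actual = 328.8 - 261.7 = 67.1 kJ/kg
eta_s = dh_ideal / dh_actual = 43.9 / 67.1
eta_s = 0.6542

0.6542


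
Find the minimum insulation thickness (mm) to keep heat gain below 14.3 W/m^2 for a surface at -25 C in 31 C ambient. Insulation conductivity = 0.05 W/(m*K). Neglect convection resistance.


dT = 31 - (-25) = 56 K
thickness = k * dT / q_max * 1000
thickness = 0.05 * 56 / 14.3 * 1000
thickness = 195.8 mm

195.8


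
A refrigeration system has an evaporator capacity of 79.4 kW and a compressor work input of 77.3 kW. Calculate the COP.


COP = Q_evap / W
COP = 79.4 / 77.3
COP = 1.027

1.027


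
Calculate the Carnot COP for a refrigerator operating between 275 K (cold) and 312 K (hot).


dT = 312 - 275 = 37 K
COP_carnot = T_cold / dT = 275 / 37
COP_carnot = 7.432

7.432


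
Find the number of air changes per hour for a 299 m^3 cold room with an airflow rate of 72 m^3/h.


ACH = flow / volume
ACH = 72 / 299
ACH = 0.241

0.241


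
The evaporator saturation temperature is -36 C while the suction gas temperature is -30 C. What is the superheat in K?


Superheat = T_suction - T_evap
Superheat = -30 - (-36)
Superheat = 6 K

6


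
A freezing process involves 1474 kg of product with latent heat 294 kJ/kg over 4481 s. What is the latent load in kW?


Q_lat = m * h_fg / t
Q_lat = 1474 * 294 / 4481
Q_lat = 96.71 kW

96.71


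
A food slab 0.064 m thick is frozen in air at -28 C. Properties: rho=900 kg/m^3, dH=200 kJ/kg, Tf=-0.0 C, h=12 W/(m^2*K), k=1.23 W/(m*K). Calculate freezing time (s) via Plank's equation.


dT = -0.0 - (-28) = 28.0 K
term1 = a/(2h) = 0.064/(2*12) = 0.002666666667
term2 = a^2/(8k) = 0.064^2/(8*1.23) = 0.0004162601626
t = rho*dH*1000/dT * (term1 + term2)
t = 900*200*1000/28.0 * (0.002666666667 + 0.0004162601626)
t = 19819 s

19819


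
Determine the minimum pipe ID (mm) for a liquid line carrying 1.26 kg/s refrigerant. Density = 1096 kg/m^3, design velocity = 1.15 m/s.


A = m_dot / (rho * v) = 1.26 / (1096 * 1.15) = 0.0009996826404 m^2
d = sqrt(4*A/pi) * 1000
d = 35.7 mm

35.7


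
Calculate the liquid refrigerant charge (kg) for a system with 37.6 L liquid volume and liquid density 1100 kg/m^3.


Charge = V * rho / 1000
Charge = 37.6 * 1100 / 1000
Charge = 41.36 kg

41.36


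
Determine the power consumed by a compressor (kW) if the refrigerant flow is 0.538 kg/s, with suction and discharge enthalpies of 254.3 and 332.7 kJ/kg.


dh = 332.7 - 254.3 = 78.4 kJ/kg
W = m_dot * dh = 0.538 * 78.4 = 42.18 kW

42.18


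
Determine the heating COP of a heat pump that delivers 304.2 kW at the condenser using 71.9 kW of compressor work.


COP_hp = Q_cond / W
COP_hp = 304.2 / 71.9
COP_hp = 4.231

4.231


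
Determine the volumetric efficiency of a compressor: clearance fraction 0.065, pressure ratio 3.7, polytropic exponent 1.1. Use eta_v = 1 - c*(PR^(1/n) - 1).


PR^(1/n) = 3.7^(1/1.1) = 3.28508811
eta_v = 1 - 0.065 * (3.28508811 - 1)
eta_v = 0.8515

0.8515
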